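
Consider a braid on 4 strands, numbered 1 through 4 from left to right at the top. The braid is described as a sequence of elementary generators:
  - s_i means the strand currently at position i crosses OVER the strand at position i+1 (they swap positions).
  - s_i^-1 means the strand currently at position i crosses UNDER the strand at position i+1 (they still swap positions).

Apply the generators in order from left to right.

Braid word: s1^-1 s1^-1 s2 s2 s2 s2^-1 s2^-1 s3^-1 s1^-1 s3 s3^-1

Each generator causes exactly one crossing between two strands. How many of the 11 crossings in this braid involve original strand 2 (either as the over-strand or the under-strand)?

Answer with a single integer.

Answer: 10

Derivation:
Gen 1: crossing 1x2. Involves strand 2? yes. Count so far: 1
Gen 2: crossing 2x1. Involves strand 2? yes. Count so far: 2
Gen 3: crossing 2x3. Involves strand 2? yes. Count so far: 3
Gen 4: crossing 3x2. Involves strand 2? yes. Count so far: 4
Gen 5: crossing 2x3. Involves strand 2? yes. Count so far: 5
Gen 6: crossing 3x2. Involves strand 2? yes. Count so far: 6
Gen 7: crossing 2x3. Involves strand 2? yes. Count so far: 7
Gen 8: crossing 2x4. Involves strand 2? yes. Count so far: 8
Gen 9: crossing 1x3. Involves strand 2? no. Count so far: 8
Gen 10: crossing 4x2. Involves strand 2? yes. Count so far: 9
Gen 11: crossing 2x4. Involves strand 2? yes. Count so far: 10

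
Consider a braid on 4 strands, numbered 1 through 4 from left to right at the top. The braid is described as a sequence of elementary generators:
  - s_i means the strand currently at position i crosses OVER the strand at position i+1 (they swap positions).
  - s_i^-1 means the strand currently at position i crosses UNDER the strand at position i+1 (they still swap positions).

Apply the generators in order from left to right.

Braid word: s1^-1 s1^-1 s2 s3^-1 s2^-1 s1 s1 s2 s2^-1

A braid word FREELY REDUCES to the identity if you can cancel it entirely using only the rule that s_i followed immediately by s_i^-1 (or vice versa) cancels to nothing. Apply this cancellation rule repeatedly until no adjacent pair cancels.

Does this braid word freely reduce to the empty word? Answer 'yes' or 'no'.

Gen 1 (s1^-1): push. Stack: [s1^-1]
Gen 2 (s1^-1): push. Stack: [s1^-1 s1^-1]
Gen 3 (s2): push. Stack: [s1^-1 s1^-1 s2]
Gen 4 (s3^-1): push. Stack: [s1^-1 s1^-1 s2 s3^-1]
Gen 5 (s2^-1): push. Stack: [s1^-1 s1^-1 s2 s3^-1 s2^-1]
Gen 6 (s1): push. Stack: [s1^-1 s1^-1 s2 s3^-1 s2^-1 s1]
Gen 7 (s1): push. Stack: [s1^-1 s1^-1 s2 s3^-1 s2^-1 s1 s1]
Gen 8 (s2): push. Stack: [s1^-1 s1^-1 s2 s3^-1 s2^-1 s1 s1 s2]
Gen 9 (s2^-1): cancels prior s2. Stack: [s1^-1 s1^-1 s2 s3^-1 s2^-1 s1 s1]
Reduced word: s1^-1 s1^-1 s2 s3^-1 s2^-1 s1 s1

Answer: no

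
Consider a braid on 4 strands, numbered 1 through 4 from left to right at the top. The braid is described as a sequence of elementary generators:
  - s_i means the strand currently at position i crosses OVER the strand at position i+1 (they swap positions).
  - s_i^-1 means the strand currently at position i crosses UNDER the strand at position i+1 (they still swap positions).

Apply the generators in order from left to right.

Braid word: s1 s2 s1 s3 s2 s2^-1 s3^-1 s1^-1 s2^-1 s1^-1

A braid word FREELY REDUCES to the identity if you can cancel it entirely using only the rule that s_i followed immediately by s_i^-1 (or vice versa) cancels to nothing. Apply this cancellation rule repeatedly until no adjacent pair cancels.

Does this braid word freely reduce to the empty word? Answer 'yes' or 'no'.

Gen 1 (s1): push. Stack: [s1]
Gen 2 (s2): push. Stack: [s1 s2]
Gen 3 (s1): push. Stack: [s1 s2 s1]
Gen 4 (s3): push. Stack: [s1 s2 s1 s3]
Gen 5 (s2): push. Stack: [s1 s2 s1 s3 s2]
Gen 6 (s2^-1): cancels prior s2. Stack: [s1 s2 s1 s3]
Gen 7 (s3^-1): cancels prior s3. Stack: [s1 s2 s1]
Gen 8 (s1^-1): cancels prior s1. Stack: [s1 s2]
Gen 9 (s2^-1): cancels prior s2. Stack: [s1]
Gen 10 (s1^-1): cancels prior s1. Stack: []
Reduced word: (empty)

Answer: yes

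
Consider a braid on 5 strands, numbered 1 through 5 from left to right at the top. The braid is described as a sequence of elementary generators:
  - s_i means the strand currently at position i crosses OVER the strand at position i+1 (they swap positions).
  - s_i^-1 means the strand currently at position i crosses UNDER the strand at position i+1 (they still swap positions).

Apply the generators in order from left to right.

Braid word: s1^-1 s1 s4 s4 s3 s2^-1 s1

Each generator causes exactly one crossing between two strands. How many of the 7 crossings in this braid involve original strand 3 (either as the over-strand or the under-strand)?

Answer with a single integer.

Answer: 1

Derivation:
Gen 1: crossing 1x2. Involves strand 3? no. Count so far: 0
Gen 2: crossing 2x1. Involves strand 3? no. Count so far: 0
Gen 3: crossing 4x5. Involves strand 3? no. Count so far: 0
Gen 4: crossing 5x4. Involves strand 3? no. Count so far: 0
Gen 5: crossing 3x4. Involves strand 3? yes. Count so far: 1
Gen 6: crossing 2x4. Involves strand 3? no. Count so far: 1
Gen 7: crossing 1x4. Involves strand 3? no. Count so far: 1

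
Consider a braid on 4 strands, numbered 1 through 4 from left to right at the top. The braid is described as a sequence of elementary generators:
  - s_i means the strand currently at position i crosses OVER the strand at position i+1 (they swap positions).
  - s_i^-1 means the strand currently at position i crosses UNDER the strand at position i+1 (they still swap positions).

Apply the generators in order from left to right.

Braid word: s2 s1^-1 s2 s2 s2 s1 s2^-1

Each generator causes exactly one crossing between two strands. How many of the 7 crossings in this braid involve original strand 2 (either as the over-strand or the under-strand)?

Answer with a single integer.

Answer: 5

Derivation:
Gen 1: crossing 2x3. Involves strand 2? yes. Count so far: 1
Gen 2: crossing 1x3. Involves strand 2? no. Count so far: 1
Gen 3: crossing 1x2. Involves strand 2? yes. Count so far: 2
Gen 4: crossing 2x1. Involves strand 2? yes. Count so far: 3
Gen 5: crossing 1x2. Involves strand 2? yes. Count so far: 4
Gen 6: crossing 3x2. Involves strand 2? yes. Count so far: 5
Gen 7: crossing 3x1. Involves strand 2? no. Count so far: 5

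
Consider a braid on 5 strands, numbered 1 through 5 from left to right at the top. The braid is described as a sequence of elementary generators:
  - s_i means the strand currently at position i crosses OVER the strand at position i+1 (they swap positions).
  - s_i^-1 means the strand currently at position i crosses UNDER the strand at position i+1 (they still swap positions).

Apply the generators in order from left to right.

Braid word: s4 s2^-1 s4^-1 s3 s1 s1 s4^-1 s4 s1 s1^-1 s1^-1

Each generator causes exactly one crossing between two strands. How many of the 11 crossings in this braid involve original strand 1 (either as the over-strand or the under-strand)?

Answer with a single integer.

Gen 1: crossing 4x5. Involves strand 1? no. Count so far: 0
Gen 2: crossing 2x3. Involves strand 1? no. Count so far: 0
Gen 3: crossing 5x4. Involves strand 1? no. Count so far: 0
Gen 4: crossing 2x4. Involves strand 1? no. Count so far: 0
Gen 5: crossing 1x3. Involves strand 1? yes. Count so far: 1
Gen 6: crossing 3x1. Involves strand 1? yes. Count so far: 2
Gen 7: crossing 2x5. Involves strand 1? no. Count so far: 2
Gen 8: crossing 5x2. Involves strand 1? no. Count so far: 2
Gen 9: crossing 1x3. Involves strand 1? yes. Count so far: 3
Gen 10: crossing 3x1. Involves strand 1? yes. Count so far: 4
Gen 11: crossing 1x3. Involves strand 1? yes. Count so far: 5

Answer: 5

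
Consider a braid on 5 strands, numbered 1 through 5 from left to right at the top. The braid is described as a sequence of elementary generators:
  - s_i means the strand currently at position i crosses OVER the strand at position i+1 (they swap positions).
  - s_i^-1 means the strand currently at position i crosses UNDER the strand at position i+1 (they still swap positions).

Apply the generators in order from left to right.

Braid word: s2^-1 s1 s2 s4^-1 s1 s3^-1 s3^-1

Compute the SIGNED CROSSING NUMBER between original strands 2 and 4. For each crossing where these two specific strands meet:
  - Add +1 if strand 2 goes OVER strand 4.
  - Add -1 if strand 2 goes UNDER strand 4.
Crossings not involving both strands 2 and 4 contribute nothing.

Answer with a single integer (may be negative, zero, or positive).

Answer: 0

Derivation:
Gen 1: crossing 2x3. Both 2&4? no. Sum: 0
Gen 2: crossing 1x3. Both 2&4? no. Sum: 0
Gen 3: crossing 1x2. Both 2&4? no. Sum: 0
Gen 4: crossing 4x5. Both 2&4? no. Sum: 0
Gen 5: crossing 3x2. Both 2&4? no. Sum: 0
Gen 6: crossing 1x5. Both 2&4? no. Sum: 0
Gen 7: crossing 5x1. Both 2&4? no. Sum: 0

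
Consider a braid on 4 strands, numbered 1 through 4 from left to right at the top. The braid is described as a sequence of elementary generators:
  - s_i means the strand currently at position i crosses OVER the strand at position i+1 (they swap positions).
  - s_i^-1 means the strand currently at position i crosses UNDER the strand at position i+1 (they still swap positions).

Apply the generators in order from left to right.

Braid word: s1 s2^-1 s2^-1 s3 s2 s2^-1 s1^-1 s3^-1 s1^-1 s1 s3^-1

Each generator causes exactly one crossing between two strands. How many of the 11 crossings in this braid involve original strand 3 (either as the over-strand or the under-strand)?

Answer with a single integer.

Answer: 5

Derivation:
Gen 1: crossing 1x2. Involves strand 3? no. Count so far: 0
Gen 2: crossing 1x3. Involves strand 3? yes. Count so far: 1
Gen 3: crossing 3x1. Involves strand 3? yes. Count so far: 2
Gen 4: crossing 3x4. Involves strand 3? yes. Count so far: 3
Gen 5: crossing 1x4. Involves strand 3? no. Count so far: 3
Gen 6: crossing 4x1. Involves strand 3? no. Count so far: 3
Gen 7: crossing 2x1. Involves strand 3? no. Count so far: 3
Gen 8: crossing 4x3. Involves strand 3? yes. Count so far: 4
Gen 9: crossing 1x2. Involves strand 3? no. Count so far: 4
Gen 10: crossing 2x1. Involves strand 3? no. Count so far: 4
Gen 11: crossing 3x4. Involves strand 3? yes. Count so far: 5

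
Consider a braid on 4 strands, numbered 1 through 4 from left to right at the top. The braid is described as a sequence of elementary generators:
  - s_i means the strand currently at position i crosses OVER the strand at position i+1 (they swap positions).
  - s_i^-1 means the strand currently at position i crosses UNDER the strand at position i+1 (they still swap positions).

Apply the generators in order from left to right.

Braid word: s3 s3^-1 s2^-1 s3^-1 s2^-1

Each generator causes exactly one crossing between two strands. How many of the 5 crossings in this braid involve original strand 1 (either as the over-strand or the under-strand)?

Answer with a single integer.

Answer: 0

Derivation:
Gen 1: crossing 3x4. Involves strand 1? no. Count so far: 0
Gen 2: crossing 4x3. Involves strand 1? no. Count so far: 0
Gen 3: crossing 2x3. Involves strand 1? no. Count so far: 0
Gen 4: crossing 2x4. Involves strand 1? no. Count so far: 0
Gen 5: crossing 3x4. Involves strand 1? no. Count so far: 0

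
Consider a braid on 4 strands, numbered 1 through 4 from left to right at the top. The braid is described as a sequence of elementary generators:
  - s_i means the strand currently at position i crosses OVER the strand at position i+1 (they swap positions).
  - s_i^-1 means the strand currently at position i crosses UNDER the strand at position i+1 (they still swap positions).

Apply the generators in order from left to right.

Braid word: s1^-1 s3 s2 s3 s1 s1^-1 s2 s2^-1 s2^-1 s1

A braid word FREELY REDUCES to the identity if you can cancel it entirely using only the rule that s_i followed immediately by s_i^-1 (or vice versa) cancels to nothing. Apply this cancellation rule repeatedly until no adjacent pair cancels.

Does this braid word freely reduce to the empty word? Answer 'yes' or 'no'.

Answer: no

Derivation:
Gen 1 (s1^-1): push. Stack: [s1^-1]
Gen 2 (s3): push. Stack: [s1^-1 s3]
Gen 3 (s2): push. Stack: [s1^-1 s3 s2]
Gen 4 (s3): push. Stack: [s1^-1 s3 s2 s3]
Gen 5 (s1): push. Stack: [s1^-1 s3 s2 s3 s1]
Gen 6 (s1^-1): cancels prior s1. Stack: [s1^-1 s3 s2 s3]
Gen 7 (s2): push. Stack: [s1^-1 s3 s2 s3 s2]
Gen 8 (s2^-1): cancels prior s2. Stack: [s1^-1 s3 s2 s3]
Gen 9 (s2^-1): push. Stack: [s1^-1 s3 s2 s3 s2^-1]
Gen 10 (s1): push. Stack: [s1^-1 s3 s2 s3 s2^-1 s1]
Reduced word: s1^-1 s3 s2 s3 s2^-1 s1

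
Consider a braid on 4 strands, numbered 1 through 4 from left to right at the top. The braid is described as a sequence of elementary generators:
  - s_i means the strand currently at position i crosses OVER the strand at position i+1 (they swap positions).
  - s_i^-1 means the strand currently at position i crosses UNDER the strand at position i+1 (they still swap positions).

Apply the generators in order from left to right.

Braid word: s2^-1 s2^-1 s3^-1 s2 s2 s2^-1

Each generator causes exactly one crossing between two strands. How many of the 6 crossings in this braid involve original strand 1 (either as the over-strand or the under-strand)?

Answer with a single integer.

Gen 1: crossing 2x3. Involves strand 1? no. Count so far: 0
Gen 2: crossing 3x2. Involves strand 1? no. Count so far: 0
Gen 3: crossing 3x4. Involves strand 1? no. Count so far: 0
Gen 4: crossing 2x4. Involves strand 1? no. Count so far: 0
Gen 5: crossing 4x2. Involves strand 1? no. Count so far: 0
Gen 6: crossing 2x4. Involves strand 1? no. Count so far: 0

Answer: 0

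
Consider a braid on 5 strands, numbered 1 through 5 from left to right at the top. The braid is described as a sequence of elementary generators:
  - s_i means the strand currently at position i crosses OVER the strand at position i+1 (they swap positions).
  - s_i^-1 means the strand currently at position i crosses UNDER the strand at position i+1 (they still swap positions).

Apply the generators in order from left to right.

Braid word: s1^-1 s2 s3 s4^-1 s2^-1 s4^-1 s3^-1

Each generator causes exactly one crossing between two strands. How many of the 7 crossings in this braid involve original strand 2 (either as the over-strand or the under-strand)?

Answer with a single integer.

Gen 1: crossing 1x2. Involves strand 2? yes. Count so far: 1
Gen 2: crossing 1x3. Involves strand 2? no. Count so far: 1
Gen 3: crossing 1x4. Involves strand 2? no. Count so far: 1
Gen 4: crossing 1x5. Involves strand 2? no. Count so far: 1
Gen 5: crossing 3x4. Involves strand 2? no. Count so far: 1
Gen 6: crossing 5x1. Involves strand 2? no. Count so far: 1
Gen 7: crossing 3x1. Involves strand 2? no. Count so far: 1

Answer: 1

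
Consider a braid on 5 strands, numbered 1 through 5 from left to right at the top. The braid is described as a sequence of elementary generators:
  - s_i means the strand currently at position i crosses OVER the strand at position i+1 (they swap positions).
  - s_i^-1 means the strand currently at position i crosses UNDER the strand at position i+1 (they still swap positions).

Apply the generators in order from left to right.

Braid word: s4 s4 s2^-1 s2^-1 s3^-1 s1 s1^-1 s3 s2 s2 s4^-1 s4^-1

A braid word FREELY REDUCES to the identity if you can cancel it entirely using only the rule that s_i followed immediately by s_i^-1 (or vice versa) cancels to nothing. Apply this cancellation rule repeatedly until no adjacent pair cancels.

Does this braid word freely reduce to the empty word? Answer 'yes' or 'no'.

Gen 1 (s4): push. Stack: [s4]
Gen 2 (s4): push. Stack: [s4 s4]
Gen 3 (s2^-1): push. Stack: [s4 s4 s2^-1]
Gen 4 (s2^-1): push. Stack: [s4 s4 s2^-1 s2^-1]
Gen 5 (s3^-1): push. Stack: [s4 s4 s2^-1 s2^-1 s3^-1]
Gen 6 (s1): push. Stack: [s4 s4 s2^-1 s2^-1 s3^-1 s1]
Gen 7 (s1^-1): cancels prior s1. Stack: [s4 s4 s2^-1 s2^-1 s3^-1]
Gen 8 (s3): cancels prior s3^-1. Stack: [s4 s4 s2^-1 s2^-1]
Gen 9 (s2): cancels prior s2^-1. Stack: [s4 s4 s2^-1]
Gen 10 (s2): cancels prior s2^-1. Stack: [s4 s4]
Gen 11 (s4^-1): cancels prior s4. Stack: [s4]
Gen 12 (s4^-1): cancels prior s4. Stack: []
Reduced word: (empty)

Answer: yes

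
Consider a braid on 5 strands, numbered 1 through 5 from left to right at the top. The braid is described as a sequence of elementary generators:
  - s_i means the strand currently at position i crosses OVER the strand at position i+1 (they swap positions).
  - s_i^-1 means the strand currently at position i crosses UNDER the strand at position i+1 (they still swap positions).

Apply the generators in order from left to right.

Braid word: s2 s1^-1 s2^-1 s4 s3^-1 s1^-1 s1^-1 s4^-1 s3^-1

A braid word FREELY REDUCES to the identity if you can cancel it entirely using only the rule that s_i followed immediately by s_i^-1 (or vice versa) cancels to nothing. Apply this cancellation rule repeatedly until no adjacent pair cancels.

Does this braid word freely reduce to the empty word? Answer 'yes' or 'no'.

Answer: no

Derivation:
Gen 1 (s2): push. Stack: [s2]
Gen 2 (s1^-1): push. Stack: [s2 s1^-1]
Gen 3 (s2^-1): push. Stack: [s2 s1^-1 s2^-1]
Gen 4 (s4): push. Stack: [s2 s1^-1 s2^-1 s4]
Gen 5 (s3^-1): push. Stack: [s2 s1^-1 s2^-1 s4 s3^-1]
Gen 6 (s1^-1): push. Stack: [s2 s1^-1 s2^-1 s4 s3^-1 s1^-1]
Gen 7 (s1^-1): push. Stack: [s2 s1^-1 s2^-1 s4 s3^-1 s1^-1 s1^-1]
Gen 8 (s4^-1): push. Stack: [s2 s1^-1 s2^-1 s4 s3^-1 s1^-1 s1^-1 s4^-1]
Gen 9 (s3^-1): push. Stack: [s2 s1^-1 s2^-1 s4 s3^-1 s1^-1 s1^-1 s4^-1 s3^-1]
Reduced word: s2 s1^-1 s2^-1 s4 s3^-1 s1^-1 s1^-1 s4^-1 s3^-1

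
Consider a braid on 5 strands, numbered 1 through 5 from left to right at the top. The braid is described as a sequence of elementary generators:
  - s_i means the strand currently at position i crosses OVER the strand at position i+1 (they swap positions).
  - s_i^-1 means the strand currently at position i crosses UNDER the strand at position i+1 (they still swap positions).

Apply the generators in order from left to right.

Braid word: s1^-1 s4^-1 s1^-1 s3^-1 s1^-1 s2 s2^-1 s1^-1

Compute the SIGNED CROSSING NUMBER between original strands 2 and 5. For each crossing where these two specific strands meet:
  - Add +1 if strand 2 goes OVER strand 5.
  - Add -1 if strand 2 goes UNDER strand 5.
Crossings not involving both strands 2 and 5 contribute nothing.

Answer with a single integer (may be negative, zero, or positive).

Gen 1: crossing 1x2. Both 2&5? no. Sum: 0
Gen 2: crossing 4x5. Both 2&5? no. Sum: 0
Gen 3: crossing 2x1. Both 2&5? no. Sum: 0
Gen 4: crossing 3x5. Both 2&5? no. Sum: 0
Gen 5: crossing 1x2. Both 2&5? no. Sum: 0
Gen 6: crossing 1x5. Both 2&5? no. Sum: 0
Gen 7: crossing 5x1. Both 2&5? no. Sum: 0
Gen 8: crossing 2x1. Both 2&5? no. Sum: 0

Answer: 0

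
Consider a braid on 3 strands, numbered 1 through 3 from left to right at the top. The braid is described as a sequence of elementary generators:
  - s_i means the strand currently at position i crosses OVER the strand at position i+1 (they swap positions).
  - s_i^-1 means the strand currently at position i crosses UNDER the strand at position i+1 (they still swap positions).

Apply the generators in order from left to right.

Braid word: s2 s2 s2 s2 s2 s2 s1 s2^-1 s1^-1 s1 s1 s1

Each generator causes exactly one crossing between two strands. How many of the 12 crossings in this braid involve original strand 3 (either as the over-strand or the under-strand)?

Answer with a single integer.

Answer: 11

Derivation:
Gen 1: crossing 2x3. Involves strand 3? yes. Count so far: 1
Gen 2: crossing 3x2. Involves strand 3? yes. Count so far: 2
Gen 3: crossing 2x3. Involves strand 3? yes. Count so far: 3
Gen 4: crossing 3x2. Involves strand 3? yes. Count so far: 4
Gen 5: crossing 2x3. Involves strand 3? yes. Count so far: 5
Gen 6: crossing 3x2. Involves strand 3? yes. Count so far: 6
Gen 7: crossing 1x2. Involves strand 3? no. Count so far: 6
Gen 8: crossing 1x3. Involves strand 3? yes. Count so far: 7
Gen 9: crossing 2x3. Involves strand 3? yes. Count so far: 8
Gen 10: crossing 3x2. Involves strand 3? yes. Count so far: 9
Gen 11: crossing 2x3. Involves strand 3? yes. Count so far: 10
Gen 12: crossing 3x2. Involves strand 3? yes. Count so far: 11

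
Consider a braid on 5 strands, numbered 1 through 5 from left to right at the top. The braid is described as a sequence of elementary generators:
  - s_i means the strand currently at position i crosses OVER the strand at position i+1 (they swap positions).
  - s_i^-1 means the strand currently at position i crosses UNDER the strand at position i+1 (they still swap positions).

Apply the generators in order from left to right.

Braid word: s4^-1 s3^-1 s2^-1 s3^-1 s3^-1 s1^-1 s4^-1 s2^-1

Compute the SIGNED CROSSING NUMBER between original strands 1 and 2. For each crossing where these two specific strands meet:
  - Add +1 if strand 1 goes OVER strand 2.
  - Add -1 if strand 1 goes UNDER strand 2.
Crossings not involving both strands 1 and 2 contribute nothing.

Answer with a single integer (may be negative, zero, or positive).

Answer: -1

Derivation:
Gen 1: crossing 4x5. Both 1&2? no. Sum: 0
Gen 2: crossing 3x5. Both 1&2? no. Sum: 0
Gen 3: crossing 2x5. Both 1&2? no. Sum: 0
Gen 4: crossing 2x3. Both 1&2? no. Sum: 0
Gen 5: crossing 3x2. Both 1&2? no. Sum: 0
Gen 6: crossing 1x5. Both 1&2? no. Sum: 0
Gen 7: crossing 3x4. Both 1&2? no. Sum: 0
Gen 8: 1 under 2. Both 1&2? yes. Contrib: -1. Sum: -1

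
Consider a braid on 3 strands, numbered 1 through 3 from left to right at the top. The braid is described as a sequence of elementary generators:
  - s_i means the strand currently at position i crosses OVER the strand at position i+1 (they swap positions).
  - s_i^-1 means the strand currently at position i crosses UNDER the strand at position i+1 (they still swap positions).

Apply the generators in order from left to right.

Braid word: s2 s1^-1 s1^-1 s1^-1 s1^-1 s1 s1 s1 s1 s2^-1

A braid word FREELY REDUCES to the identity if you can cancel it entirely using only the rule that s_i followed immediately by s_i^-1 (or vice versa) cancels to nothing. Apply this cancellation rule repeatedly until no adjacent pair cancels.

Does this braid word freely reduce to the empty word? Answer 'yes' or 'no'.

Gen 1 (s2): push. Stack: [s2]
Gen 2 (s1^-1): push. Stack: [s2 s1^-1]
Gen 3 (s1^-1): push. Stack: [s2 s1^-1 s1^-1]
Gen 4 (s1^-1): push. Stack: [s2 s1^-1 s1^-1 s1^-1]
Gen 5 (s1^-1): push. Stack: [s2 s1^-1 s1^-1 s1^-1 s1^-1]
Gen 6 (s1): cancels prior s1^-1. Stack: [s2 s1^-1 s1^-1 s1^-1]
Gen 7 (s1): cancels prior s1^-1. Stack: [s2 s1^-1 s1^-1]
Gen 8 (s1): cancels prior s1^-1. Stack: [s2 s1^-1]
Gen 9 (s1): cancels prior s1^-1. Stack: [s2]
Gen 10 (s2^-1): cancels prior s2. Stack: []
Reduced word: (empty)

Answer: yes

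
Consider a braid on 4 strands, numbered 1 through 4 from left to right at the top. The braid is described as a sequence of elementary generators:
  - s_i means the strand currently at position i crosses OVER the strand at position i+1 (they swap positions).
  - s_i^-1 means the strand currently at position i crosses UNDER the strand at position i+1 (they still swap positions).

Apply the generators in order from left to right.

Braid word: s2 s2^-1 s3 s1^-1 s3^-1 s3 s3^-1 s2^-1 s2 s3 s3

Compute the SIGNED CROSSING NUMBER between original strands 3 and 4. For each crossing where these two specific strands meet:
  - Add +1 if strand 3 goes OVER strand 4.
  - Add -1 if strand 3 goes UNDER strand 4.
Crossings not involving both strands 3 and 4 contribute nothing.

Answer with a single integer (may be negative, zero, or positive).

Gen 1: crossing 2x3. Both 3&4? no. Sum: 0
Gen 2: crossing 3x2. Both 3&4? no. Sum: 0
Gen 3: 3 over 4. Both 3&4? yes. Contrib: +1. Sum: 1
Gen 4: crossing 1x2. Both 3&4? no. Sum: 1
Gen 5: 4 under 3. Both 3&4? yes. Contrib: +1. Sum: 2
Gen 6: 3 over 4. Both 3&4? yes. Contrib: +1. Sum: 3
Gen 7: 4 under 3. Both 3&4? yes. Contrib: +1. Sum: 4
Gen 8: crossing 1x3. Both 3&4? no. Sum: 4
Gen 9: crossing 3x1. Both 3&4? no. Sum: 4
Gen 10: 3 over 4. Both 3&4? yes. Contrib: +1. Sum: 5
Gen 11: 4 over 3. Both 3&4? yes. Contrib: -1. Sum: 4

Answer: 4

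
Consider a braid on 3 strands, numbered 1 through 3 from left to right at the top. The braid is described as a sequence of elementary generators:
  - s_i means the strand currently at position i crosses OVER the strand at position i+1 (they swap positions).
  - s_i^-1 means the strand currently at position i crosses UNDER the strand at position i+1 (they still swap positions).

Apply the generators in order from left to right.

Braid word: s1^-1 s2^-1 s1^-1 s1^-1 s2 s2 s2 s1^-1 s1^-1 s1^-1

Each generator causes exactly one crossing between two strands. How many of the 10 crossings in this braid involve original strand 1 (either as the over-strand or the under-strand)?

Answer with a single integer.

Answer: 8

Derivation:
Gen 1: crossing 1x2. Involves strand 1? yes. Count so far: 1
Gen 2: crossing 1x3. Involves strand 1? yes. Count so far: 2
Gen 3: crossing 2x3. Involves strand 1? no. Count so far: 2
Gen 4: crossing 3x2. Involves strand 1? no. Count so far: 2
Gen 5: crossing 3x1. Involves strand 1? yes. Count so far: 3
Gen 6: crossing 1x3. Involves strand 1? yes. Count so far: 4
Gen 7: crossing 3x1. Involves strand 1? yes. Count so far: 5
Gen 8: crossing 2x1. Involves strand 1? yes. Count so far: 6
Gen 9: crossing 1x2. Involves strand 1? yes. Count so far: 7
Gen 10: crossing 2x1. Involves strand 1? yes. Count so far: 8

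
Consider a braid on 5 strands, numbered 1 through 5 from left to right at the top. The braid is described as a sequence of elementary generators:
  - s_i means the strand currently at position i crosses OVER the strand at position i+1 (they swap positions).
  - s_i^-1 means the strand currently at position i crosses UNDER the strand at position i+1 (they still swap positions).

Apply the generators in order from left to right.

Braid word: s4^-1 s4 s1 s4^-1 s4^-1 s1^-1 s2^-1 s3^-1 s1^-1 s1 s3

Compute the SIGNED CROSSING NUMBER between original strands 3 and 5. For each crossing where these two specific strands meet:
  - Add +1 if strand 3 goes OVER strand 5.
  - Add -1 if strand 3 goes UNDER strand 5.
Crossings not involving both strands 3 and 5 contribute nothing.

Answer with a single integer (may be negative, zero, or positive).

Answer: 0

Derivation:
Gen 1: crossing 4x5. Both 3&5? no. Sum: 0
Gen 2: crossing 5x4. Both 3&5? no. Sum: 0
Gen 3: crossing 1x2. Both 3&5? no. Sum: 0
Gen 4: crossing 4x5. Both 3&5? no. Sum: 0
Gen 5: crossing 5x4. Both 3&5? no. Sum: 0
Gen 6: crossing 2x1. Both 3&5? no. Sum: 0
Gen 7: crossing 2x3. Both 3&5? no. Sum: 0
Gen 8: crossing 2x4. Both 3&5? no. Sum: 0
Gen 9: crossing 1x3. Both 3&5? no. Sum: 0
Gen 10: crossing 3x1. Both 3&5? no. Sum: 0
Gen 11: crossing 4x2. Both 3&5? no. Sum: 0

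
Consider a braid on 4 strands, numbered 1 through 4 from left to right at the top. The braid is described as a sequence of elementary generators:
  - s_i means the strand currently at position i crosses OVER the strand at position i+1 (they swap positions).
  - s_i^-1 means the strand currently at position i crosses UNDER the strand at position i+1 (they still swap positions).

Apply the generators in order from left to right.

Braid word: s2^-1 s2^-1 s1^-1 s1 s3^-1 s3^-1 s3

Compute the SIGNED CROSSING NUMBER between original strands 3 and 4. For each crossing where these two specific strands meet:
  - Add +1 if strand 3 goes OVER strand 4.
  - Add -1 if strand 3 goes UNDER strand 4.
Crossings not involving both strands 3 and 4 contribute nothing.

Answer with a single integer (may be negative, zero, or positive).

Answer: 1

Derivation:
Gen 1: crossing 2x3. Both 3&4? no. Sum: 0
Gen 2: crossing 3x2. Both 3&4? no. Sum: 0
Gen 3: crossing 1x2. Both 3&4? no. Sum: 0
Gen 4: crossing 2x1. Both 3&4? no. Sum: 0
Gen 5: 3 under 4. Both 3&4? yes. Contrib: -1. Sum: -1
Gen 6: 4 under 3. Both 3&4? yes. Contrib: +1. Sum: 0
Gen 7: 3 over 4. Both 3&4? yes. Contrib: +1. Sum: 1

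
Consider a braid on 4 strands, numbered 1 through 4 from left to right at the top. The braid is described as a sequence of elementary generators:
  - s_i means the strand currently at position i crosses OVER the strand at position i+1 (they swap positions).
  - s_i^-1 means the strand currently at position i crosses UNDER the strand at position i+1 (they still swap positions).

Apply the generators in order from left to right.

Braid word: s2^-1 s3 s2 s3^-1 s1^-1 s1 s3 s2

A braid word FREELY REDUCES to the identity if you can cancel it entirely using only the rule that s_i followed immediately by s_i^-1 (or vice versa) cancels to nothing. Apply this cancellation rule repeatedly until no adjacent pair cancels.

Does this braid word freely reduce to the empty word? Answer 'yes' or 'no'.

Gen 1 (s2^-1): push. Stack: [s2^-1]
Gen 2 (s3): push. Stack: [s2^-1 s3]
Gen 3 (s2): push. Stack: [s2^-1 s3 s2]
Gen 4 (s3^-1): push. Stack: [s2^-1 s3 s2 s3^-1]
Gen 5 (s1^-1): push. Stack: [s2^-1 s3 s2 s3^-1 s1^-1]
Gen 6 (s1): cancels prior s1^-1. Stack: [s2^-1 s3 s2 s3^-1]
Gen 7 (s3): cancels prior s3^-1. Stack: [s2^-1 s3 s2]
Gen 8 (s2): push. Stack: [s2^-1 s3 s2 s2]
Reduced word: s2^-1 s3 s2 s2

Answer: no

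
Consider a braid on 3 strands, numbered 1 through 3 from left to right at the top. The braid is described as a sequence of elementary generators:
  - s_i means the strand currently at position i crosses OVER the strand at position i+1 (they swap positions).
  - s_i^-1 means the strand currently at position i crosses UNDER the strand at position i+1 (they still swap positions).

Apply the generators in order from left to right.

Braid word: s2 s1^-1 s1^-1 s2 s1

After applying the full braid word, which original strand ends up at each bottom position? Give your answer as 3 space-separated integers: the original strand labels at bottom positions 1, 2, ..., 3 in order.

Answer: 2 1 3

Derivation:
Gen 1 (s2): strand 2 crosses over strand 3. Perm now: [1 3 2]
Gen 2 (s1^-1): strand 1 crosses under strand 3. Perm now: [3 1 2]
Gen 3 (s1^-1): strand 3 crosses under strand 1. Perm now: [1 3 2]
Gen 4 (s2): strand 3 crosses over strand 2. Perm now: [1 2 3]
Gen 5 (s1): strand 1 crosses over strand 2. Perm now: [2 1 3]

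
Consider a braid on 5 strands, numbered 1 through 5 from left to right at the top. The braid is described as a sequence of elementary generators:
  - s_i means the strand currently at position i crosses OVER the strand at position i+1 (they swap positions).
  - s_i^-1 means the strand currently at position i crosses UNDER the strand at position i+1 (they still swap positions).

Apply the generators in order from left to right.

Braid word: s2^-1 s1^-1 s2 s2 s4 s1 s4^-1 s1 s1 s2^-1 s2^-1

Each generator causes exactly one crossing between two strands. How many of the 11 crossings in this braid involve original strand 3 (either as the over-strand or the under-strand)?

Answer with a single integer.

Answer: 7

Derivation:
Gen 1: crossing 2x3. Involves strand 3? yes. Count so far: 1
Gen 2: crossing 1x3. Involves strand 3? yes. Count so far: 2
Gen 3: crossing 1x2. Involves strand 3? no. Count so far: 2
Gen 4: crossing 2x1. Involves strand 3? no. Count so far: 2
Gen 5: crossing 4x5. Involves strand 3? no. Count so far: 2
Gen 6: crossing 3x1. Involves strand 3? yes. Count so far: 3
Gen 7: crossing 5x4. Involves strand 3? no. Count so far: 3
Gen 8: crossing 1x3. Involves strand 3? yes. Count so far: 4
Gen 9: crossing 3x1. Involves strand 3? yes. Count so far: 5
Gen 10: crossing 3x2. Involves strand 3? yes. Count so far: 6
Gen 11: crossing 2x3. Involves strand 3? yes. Count so far: 7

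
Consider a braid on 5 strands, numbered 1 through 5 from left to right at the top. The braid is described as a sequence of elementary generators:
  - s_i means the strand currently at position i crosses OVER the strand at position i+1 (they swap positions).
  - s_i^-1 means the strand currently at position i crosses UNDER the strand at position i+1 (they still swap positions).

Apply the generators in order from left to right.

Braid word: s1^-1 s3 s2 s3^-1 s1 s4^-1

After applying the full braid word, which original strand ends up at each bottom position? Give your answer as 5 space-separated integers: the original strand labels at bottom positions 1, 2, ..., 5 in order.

Answer: 4 2 3 5 1

Derivation:
Gen 1 (s1^-1): strand 1 crosses under strand 2. Perm now: [2 1 3 4 5]
Gen 2 (s3): strand 3 crosses over strand 4. Perm now: [2 1 4 3 5]
Gen 3 (s2): strand 1 crosses over strand 4. Perm now: [2 4 1 3 5]
Gen 4 (s3^-1): strand 1 crosses under strand 3. Perm now: [2 4 3 1 5]
Gen 5 (s1): strand 2 crosses over strand 4. Perm now: [4 2 3 1 5]
Gen 6 (s4^-1): strand 1 crosses under strand 5. Perm now: [4 2 3 5 1]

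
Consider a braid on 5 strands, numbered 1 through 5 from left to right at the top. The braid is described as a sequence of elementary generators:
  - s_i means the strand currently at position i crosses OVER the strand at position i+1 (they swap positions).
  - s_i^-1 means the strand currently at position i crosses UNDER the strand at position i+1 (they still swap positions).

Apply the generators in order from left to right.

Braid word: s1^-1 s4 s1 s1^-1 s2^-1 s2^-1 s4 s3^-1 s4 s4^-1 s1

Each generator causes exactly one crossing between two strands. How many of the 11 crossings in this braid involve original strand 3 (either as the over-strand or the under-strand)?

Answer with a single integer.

Answer: 5

Derivation:
Gen 1: crossing 1x2. Involves strand 3? no. Count so far: 0
Gen 2: crossing 4x5. Involves strand 3? no. Count so far: 0
Gen 3: crossing 2x1. Involves strand 3? no. Count so far: 0
Gen 4: crossing 1x2. Involves strand 3? no. Count so far: 0
Gen 5: crossing 1x3. Involves strand 3? yes. Count so far: 1
Gen 6: crossing 3x1. Involves strand 3? yes. Count so far: 2
Gen 7: crossing 5x4. Involves strand 3? no. Count so far: 2
Gen 8: crossing 3x4. Involves strand 3? yes. Count so far: 3
Gen 9: crossing 3x5. Involves strand 3? yes. Count so far: 4
Gen 10: crossing 5x3. Involves strand 3? yes. Count so far: 5
Gen 11: crossing 2x1. Involves strand 3? no. Count so far: 5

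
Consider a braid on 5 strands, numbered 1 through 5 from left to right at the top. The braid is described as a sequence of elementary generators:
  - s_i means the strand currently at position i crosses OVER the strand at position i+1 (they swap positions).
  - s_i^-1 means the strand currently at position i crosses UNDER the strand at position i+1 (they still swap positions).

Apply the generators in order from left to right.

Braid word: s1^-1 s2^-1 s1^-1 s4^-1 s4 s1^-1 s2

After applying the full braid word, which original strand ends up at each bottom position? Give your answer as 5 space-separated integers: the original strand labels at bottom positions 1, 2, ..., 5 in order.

Answer: 2 1 3 4 5

Derivation:
Gen 1 (s1^-1): strand 1 crosses under strand 2. Perm now: [2 1 3 4 5]
Gen 2 (s2^-1): strand 1 crosses under strand 3. Perm now: [2 3 1 4 5]
Gen 3 (s1^-1): strand 2 crosses under strand 3. Perm now: [3 2 1 4 5]
Gen 4 (s4^-1): strand 4 crosses under strand 5. Perm now: [3 2 1 5 4]
Gen 5 (s4): strand 5 crosses over strand 4. Perm now: [3 2 1 4 5]
Gen 6 (s1^-1): strand 3 crosses under strand 2. Perm now: [2 3 1 4 5]
Gen 7 (s2): strand 3 crosses over strand 1. Perm now: [2 1 3 4 5]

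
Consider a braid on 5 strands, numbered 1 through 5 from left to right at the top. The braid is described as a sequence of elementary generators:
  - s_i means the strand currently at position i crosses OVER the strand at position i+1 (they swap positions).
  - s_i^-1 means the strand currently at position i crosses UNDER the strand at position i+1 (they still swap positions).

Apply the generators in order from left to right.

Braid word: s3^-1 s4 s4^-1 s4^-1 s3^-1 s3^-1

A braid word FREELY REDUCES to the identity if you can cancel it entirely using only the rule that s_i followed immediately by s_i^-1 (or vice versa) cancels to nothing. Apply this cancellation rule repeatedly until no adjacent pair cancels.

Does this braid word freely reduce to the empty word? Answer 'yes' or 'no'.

Answer: no

Derivation:
Gen 1 (s3^-1): push. Stack: [s3^-1]
Gen 2 (s4): push. Stack: [s3^-1 s4]
Gen 3 (s4^-1): cancels prior s4. Stack: [s3^-1]
Gen 4 (s4^-1): push. Stack: [s3^-1 s4^-1]
Gen 5 (s3^-1): push. Stack: [s3^-1 s4^-1 s3^-1]
Gen 6 (s3^-1): push. Stack: [s3^-1 s4^-1 s3^-1 s3^-1]
Reduced word: s3^-1 s4^-1 s3^-1 s3^-1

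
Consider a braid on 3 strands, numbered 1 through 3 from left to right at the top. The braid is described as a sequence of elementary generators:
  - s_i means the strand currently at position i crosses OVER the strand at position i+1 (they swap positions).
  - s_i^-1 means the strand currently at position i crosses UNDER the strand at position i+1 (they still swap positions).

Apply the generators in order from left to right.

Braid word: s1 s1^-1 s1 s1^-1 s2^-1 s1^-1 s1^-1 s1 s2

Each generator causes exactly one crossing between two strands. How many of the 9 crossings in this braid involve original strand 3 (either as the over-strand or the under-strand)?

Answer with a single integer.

Gen 1: crossing 1x2. Involves strand 3? no. Count so far: 0
Gen 2: crossing 2x1. Involves strand 3? no. Count so far: 0
Gen 3: crossing 1x2. Involves strand 3? no. Count so far: 0
Gen 4: crossing 2x1. Involves strand 3? no. Count so far: 0
Gen 5: crossing 2x3. Involves strand 3? yes. Count so far: 1
Gen 6: crossing 1x3. Involves strand 3? yes. Count so far: 2
Gen 7: crossing 3x1. Involves strand 3? yes. Count so far: 3
Gen 8: crossing 1x3. Involves strand 3? yes. Count so far: 4
Gen 9: crossing 1x2. Involves strand 3? no. Count so far: 4

Answer: 4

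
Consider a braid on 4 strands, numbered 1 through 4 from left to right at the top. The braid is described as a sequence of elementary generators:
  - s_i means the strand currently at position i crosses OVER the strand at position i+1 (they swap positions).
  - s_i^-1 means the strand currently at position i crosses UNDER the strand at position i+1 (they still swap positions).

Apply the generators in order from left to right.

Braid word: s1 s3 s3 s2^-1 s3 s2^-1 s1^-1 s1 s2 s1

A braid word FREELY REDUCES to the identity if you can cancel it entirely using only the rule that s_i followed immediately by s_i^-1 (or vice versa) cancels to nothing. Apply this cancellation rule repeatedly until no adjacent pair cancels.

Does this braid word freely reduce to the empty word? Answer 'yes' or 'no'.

Gen 1 (s1): push. Stack: [s1]
Gen 2 (s3): push. Stack: [s1 s3]
Gen 3 (s3): push. Stack: [s1 s3 s3]
Gen 4 (s2^-1): push. Stack: [s1 s3 s3 s2^-1]
Gen 5 (s3): push. Stack: [s1 s3 s3 s2^-1 s3]
Gen 6 (s2^-1): push. Stack: [s1 s3 s3 s2^-1 s3 s2^-1]
Gen 7 (s1^-1): push. Stack: [s1 s3 s3 s2^-1 s3 s2^-1 s1^-1]
Gen 8 (s1): cancels prior s1^-1. Stack: [s1 s3 s3 s2^-1 s3 s2^-1]
Gen 9 (s2): cancels prior s2^-1. Stack: [s1 s3 s3 s2^-1 s3]
Gen 10 (s1): push. Stack: [s1 s3 s3 s2^-1 s3 s1]
Reduced word: s1 s3 s3 s2^-1 s3 s1

Answer: no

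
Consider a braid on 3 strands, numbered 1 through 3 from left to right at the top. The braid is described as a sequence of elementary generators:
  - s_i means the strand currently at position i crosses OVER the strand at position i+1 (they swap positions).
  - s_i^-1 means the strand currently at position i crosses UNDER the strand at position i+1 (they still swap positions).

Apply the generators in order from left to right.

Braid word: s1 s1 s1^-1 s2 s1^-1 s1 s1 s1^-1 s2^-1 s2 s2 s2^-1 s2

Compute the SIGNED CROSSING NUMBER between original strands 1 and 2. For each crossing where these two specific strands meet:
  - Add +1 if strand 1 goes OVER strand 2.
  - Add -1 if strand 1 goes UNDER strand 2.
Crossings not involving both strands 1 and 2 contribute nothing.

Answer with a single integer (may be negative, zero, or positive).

Answer: -1

Derivation:
Gen 1: 1 over 2. Both 1&2? yes. Contrib: +1. Sum: 1
Gen 2: 2 over 1. Both 1&2? yes. Contrib: -1. Sum: 0
Gen 3: 1 under 2. Both 1&2? yes. Contrib: -1. Sum: -1
Gen 4: crossing 1x3. Both 1&2? no. Sum: -1
Gen 5: crossing 2x3. Both 1&2? no. Sum: -1
Gen 6: crossing 3x2. Both 1&2? no. Sum: -1
Gen 7: crossing 2x3. Both 1&2? no. Sum: -1
Gen 8: crossing 3x2. Both 1&2? no. Sum: -1
Gen 9: crossing 3x1. Both 1&2? no. Sum: -1
Gen 10: crossing 1x3. Both 1&2? no. Sum: -1
Gen 11: crossing 3x1. Both 1&2? no. Sum: -1
Gen 12: crossing 1x3. Both 1&2? no. Sum: -1
Gen 13: crossing 3x1. Both 1&2? no. Sum: -1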